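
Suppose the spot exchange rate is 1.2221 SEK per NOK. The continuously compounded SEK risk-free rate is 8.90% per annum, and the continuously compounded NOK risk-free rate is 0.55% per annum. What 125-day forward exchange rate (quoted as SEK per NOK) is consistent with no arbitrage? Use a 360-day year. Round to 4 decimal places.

T = 125/360 years.
SEK growth factor: e^(0.0890×125/360) = 1.0313852.
NOK growth factor: e^(0.0055×125/360) = 1.0019115.
So F = 1.2221 × 1.0313852 / 1.0019115 = 1.258051 (SEK/NOK).

1.2581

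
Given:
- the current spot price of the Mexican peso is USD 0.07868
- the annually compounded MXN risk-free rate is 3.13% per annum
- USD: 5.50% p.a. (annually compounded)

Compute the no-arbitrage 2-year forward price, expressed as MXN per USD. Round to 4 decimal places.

12.1451

T = 2 years.
Growth of 1 USD over T: (1 + 0.0550)^2 = 1.113025.
MXN growth factor: (1 + 0.0313)^2 = 1.06357969.
CIP: F = S · (grow USD)/(grow MXN) = 0.07868 × 1.113025/1.06357969 = 0.082337795 USD per MXN.
Quoted the other way: 1/0.082337795 = 12.1451 MXN per USD.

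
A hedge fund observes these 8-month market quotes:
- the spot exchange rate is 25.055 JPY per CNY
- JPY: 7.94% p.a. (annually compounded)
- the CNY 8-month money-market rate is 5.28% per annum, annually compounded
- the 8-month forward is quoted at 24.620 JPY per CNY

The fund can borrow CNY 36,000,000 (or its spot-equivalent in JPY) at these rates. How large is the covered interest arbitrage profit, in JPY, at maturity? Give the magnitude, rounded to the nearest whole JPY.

JPY 31,864,132

T = 8/12 years.
Keep in CNY, deliver into the forward: 36,000,000·1.03489729274·24.620 = JPY 917,250,168.50.
Swap to JPY now, deposit: 36,000,000·25.055·1.05225648062 = JPY 949,114,300.39.
The quoted forward undervalues CNY, so borrow CNY, convert to JPY at spot, deposit the JPY at 7.94%, and buy CNY forward at 24.620 to cover the loan.
Profit = 949,114,300.39 − 917,250,168.50 = JPY 31,864,132.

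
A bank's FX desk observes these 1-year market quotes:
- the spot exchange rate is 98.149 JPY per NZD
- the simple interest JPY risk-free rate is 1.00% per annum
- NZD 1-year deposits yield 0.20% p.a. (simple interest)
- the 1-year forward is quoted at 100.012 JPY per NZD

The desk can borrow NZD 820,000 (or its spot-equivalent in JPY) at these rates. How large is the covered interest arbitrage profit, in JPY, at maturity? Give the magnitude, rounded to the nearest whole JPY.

T = 1 year.
Route A — deposit NZD, sell forward: 820,000 × 1.002000 × 100.012 = JPY 82,173,859.68.
Route B — convert at spot, deposit JPY: 820,000 × 98.149 × 1.010000 = JPY 81,287,001.80.
The quoted forward overvalues NZD, so borrow JPY, buy NZD at spot, deposit the NZD at 0.20%, and sell the proceeds forward at 100.012.
The gap between the two covered legs is JPY 886,858.

JPY 886,858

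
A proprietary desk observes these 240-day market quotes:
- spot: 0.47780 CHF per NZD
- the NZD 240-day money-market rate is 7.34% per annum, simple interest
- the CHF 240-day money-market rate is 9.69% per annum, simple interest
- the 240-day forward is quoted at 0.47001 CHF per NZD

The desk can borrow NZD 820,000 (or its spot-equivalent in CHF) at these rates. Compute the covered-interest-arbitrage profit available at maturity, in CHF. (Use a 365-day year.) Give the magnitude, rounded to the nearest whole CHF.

CHF 12,750

T = 240/365 years.
Route A — deposit NZD, sell forward: 820,000 × 1.04826301 × 0.47001 = CHF 404,009.16.
Route B — convert at spot, deposit CHF: 820,000 × 0.47780 × 1.06371507 = CHF 416,759.31.
The quoted forward undervalues NZD, so borrow NZD, convert to CHF at spot, deposit the CHF at 9.69%, and buy NZD forward at 0.47001 to cover the loan.
The gap between the two covered legs is CHF 12,750.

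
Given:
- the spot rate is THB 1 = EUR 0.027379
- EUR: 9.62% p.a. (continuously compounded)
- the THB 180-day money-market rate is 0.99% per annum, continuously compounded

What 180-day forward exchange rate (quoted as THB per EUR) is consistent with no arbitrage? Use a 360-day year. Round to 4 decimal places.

T = 180/360 years.
EUR growth factor: e^(0.0962×180/360) = 1.04927558.
THB accumulates by e^(0.0099×180/360) = 1.00496227.
Forward (EUR per THB) = 0.027379 × 1.04927558 / 1.00496227 = 0.028586263.
Invert for THB per EUR: 1 / 0.028586263 = 34.9818.

34.9818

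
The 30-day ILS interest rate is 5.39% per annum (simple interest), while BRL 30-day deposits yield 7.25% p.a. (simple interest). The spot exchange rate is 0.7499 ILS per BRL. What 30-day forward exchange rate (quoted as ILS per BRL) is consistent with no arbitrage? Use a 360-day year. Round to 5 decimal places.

0.74874

T = 30/360 years.
Growth of 1 ILS over T: 1 + 0.0539×30/360 = 1.0044917.
Growth of 1 BRL over T: 1 + 0.0725×30/360 = 1.0060417.
CIP: F = S · (grow ILS)/(grow BRL) = 0.7499 × 1.0044917/1.0060417 = 0.7487446 ILS per BRL.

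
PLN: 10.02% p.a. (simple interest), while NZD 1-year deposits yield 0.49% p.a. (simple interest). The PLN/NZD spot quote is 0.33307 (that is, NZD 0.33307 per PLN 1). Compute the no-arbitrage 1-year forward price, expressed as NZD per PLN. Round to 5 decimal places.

0.30422

T = 1 year.
NZD growth factor: 1 + 0.0049×1 = 1.004900.
PLN growth factor: 1 + 0.1002×1 = 1.100200.
CIP: F = S · (grow NZD)/(grow PLN) = 0.33307 × 1.004900/1.100200 = 0.3042193 NZD per PLN.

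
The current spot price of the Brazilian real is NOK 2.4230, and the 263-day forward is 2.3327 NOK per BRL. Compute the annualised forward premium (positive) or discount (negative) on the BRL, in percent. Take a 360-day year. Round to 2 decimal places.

-5.10%

T = 263/360 years.
BRL trades forward at -3.72678% vs spot over the period.
Annualise by dividing by T: -0.0372678 / (263/360) = -0.051013 → -5.10%.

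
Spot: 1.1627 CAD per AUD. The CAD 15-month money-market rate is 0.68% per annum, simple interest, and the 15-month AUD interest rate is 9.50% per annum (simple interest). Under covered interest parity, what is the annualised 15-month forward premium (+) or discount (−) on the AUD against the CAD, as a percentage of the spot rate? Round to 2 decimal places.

T = 15/12 years.
F = S · g_CAD/g_AUD = 1.1627 × 1.008500/1.118750 = 1.0481188.
Annualised premium = (F − S)/S × (1/T) = (1.0481188 − 1.1627)/1.1627 ÷ (15/12) = -7.88%.

-7.88%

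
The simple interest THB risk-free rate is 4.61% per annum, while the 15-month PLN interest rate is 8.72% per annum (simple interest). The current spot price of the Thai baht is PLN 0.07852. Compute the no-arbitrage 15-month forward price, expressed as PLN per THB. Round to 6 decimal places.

T = 15/12 years.
Growth of 1 PLN over T: 1 + 0.0872×15/12 = 1.109000.
THB growth factor: 1 + 0.0461×15/12 = 1.057625.
Forward (PLN per THB) = 0.07852 × 1.109000 / 1.057625 = 0.08233417.

0.082334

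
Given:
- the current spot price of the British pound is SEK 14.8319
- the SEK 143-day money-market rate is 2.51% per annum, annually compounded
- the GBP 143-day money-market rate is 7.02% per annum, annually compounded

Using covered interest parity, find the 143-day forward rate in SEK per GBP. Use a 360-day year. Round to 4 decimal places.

T = 143/360 years.
SEK accumulates by (1 + 0.0251)^(143/360) = 1.00989585.
Growth of 1 GBP over T: (1 + 0.0702)^(143/360) = 1.02731619.
Forward (SEK per GBP) = 14.8319 × 1.00989585 / 1.02731619 = 14.580393.

14.5804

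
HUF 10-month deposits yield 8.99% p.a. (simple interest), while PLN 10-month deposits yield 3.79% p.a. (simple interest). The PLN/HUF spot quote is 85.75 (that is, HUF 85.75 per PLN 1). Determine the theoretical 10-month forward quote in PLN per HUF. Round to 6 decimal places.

T = 10/12 years.
HUF accumulates by 1 + 0.0899×10/12 = 1.0749167.
PLN accumulates by 1 + 0.0379×10/12 = 1.0315833.
Forward (HUF per PLN) = 85.75 × 1.0749167 / 1.0315833 = 89.35207.
Quoted the other way: 1/89.35207 = 0.011192 PLN per HUF.

0.011192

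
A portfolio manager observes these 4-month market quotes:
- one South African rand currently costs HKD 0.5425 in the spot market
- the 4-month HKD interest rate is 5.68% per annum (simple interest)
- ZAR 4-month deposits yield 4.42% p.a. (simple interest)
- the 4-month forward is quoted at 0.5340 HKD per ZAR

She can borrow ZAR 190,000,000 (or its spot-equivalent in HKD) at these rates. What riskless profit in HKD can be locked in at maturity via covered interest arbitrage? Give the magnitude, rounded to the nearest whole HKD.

HKD 2,071,709

T = 4/12 years.
Keep in ZAR, deliver into the forward: 190,000,000·1.01473333333·0.5340 = HKD 102,954,844.00.
Swap to HKD now, deposit: 190,000,000·0.5425·1.01893333333 = HKD 105,026,553.33.
The quoted forward undervalues ZAR, so borrow ZAR, convert to HKD at spot, deposit the HKD at 5.68%, and buy ZAR forward at 0.5340 to cover the loan.
Arbitrage profit = |102,954,844.00 − 105,026,553.33| = HKD 2,071,709.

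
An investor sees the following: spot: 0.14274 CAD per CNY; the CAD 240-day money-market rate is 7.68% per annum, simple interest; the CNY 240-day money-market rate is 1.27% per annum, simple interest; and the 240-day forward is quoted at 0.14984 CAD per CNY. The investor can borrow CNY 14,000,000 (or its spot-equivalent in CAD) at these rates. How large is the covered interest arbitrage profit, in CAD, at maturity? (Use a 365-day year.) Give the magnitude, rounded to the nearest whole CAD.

CAD 16,003

T = 240/365 years.
Keep in CNY, deliver into the forward: 14,000,000·1.008350685·0.14984 = CAD 2,115,277.73.
Swap to CAD now, deposit: 14,000,000·0.14274·1.05049863 = CAD 2,099,274.44.
The quoted forward overvalues CNY, so borrow CAD, buy CNY at spot, deposit the CNY at 1.27%, and sell the proceeds forward at 0.14984.
The gap between the two covered legs is CAD 16,003.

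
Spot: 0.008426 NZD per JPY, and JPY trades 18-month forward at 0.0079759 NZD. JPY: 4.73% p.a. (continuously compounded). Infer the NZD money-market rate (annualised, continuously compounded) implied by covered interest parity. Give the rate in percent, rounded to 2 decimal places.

T = 18/12 years.
By CIP, F/S equals the NZD-to-JPY growth ratio: 0.0079759/0.008426 = 0.9465820.
The JPY side grows by e^(0.0473×18/12) = 1.0735275.
That pins the NZD growth at 1.0161818.
Take logs: ln 1.0161818 / (18/12) = 0.010702, so 1.07%.

1.07%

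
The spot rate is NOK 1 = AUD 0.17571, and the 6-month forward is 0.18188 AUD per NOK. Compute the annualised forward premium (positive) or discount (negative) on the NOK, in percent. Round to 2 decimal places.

+7.02%

T = 6/12 years.
Period premium: (0.18188 − 0.17571)/0.17571 = 0.0351147.
Per annum: 0.0351147 / (6/12) = 0.070229 = 7.02%.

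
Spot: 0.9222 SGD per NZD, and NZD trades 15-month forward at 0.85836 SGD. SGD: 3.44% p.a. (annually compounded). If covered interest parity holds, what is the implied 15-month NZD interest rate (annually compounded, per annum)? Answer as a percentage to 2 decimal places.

9.55%

T = 15/12 years.
F/S = 0.85836/0.9222 = 0.9307742 = (growth of SGD) / (growth of NZD).
SGD growth factor: (1 + 0.0344)^(15/12) = 1.0431833.
Hence g_NZD = 1.1207695.
r = 1.1207695^(12/15) − 1 = 0.095502 → 9.55%.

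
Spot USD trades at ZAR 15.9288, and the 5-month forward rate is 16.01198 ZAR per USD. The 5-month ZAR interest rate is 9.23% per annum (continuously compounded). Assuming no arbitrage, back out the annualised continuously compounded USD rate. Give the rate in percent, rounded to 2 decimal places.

7.98%

T = 5/12 years.
By CIP, F/S equals the ZAR-to-USD growth ratio: 16.01198/15.9288 = 1.0052220.
ZAR growth factor: e^(0.0923×5/12) = 1.0392074.
Hence g_USD = 1.0338089.
Take logs: ln 1.0338089 / (5/12) = 0.079800, so 7.98%.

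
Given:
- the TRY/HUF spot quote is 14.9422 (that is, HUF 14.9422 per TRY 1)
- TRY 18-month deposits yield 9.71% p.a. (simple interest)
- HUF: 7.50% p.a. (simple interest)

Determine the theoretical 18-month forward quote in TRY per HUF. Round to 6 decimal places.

T = 18/12 years.
Growth of 1 HUF over T: 1 + 0.0750×18/12 = 1.112500.
TRY growth factor: 1 + 0.0971×18/12 = 1.145650.
So F = 14.9422 × 1.112500 / 1.145650 = 14.50984 (HUF/TRY).
Invert for TRY per HUF: 1 / 14.50984 = 0.068919.

0.068919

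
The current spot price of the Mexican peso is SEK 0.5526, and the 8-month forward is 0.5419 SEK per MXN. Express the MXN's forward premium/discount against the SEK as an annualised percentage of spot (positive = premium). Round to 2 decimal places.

-2.90%

T = 8/12 years.
MXN trades forward at -1.93630% vs spot over the period.
Annualise by dividing by T: -0.0193630 / (8/12) = -0.029044 → -2.90%.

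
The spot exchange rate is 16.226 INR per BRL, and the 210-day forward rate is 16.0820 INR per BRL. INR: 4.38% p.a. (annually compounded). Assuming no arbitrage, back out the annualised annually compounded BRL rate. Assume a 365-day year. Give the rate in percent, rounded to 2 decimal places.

T = 210/365 years.
By CIP, F/S equals the INR-to-BRL growth ratio: 16.082/16.226 = 0.9911254.
The INR side grows by (1 + 0.0438)^(210/365) = 1.0249704.
So the BRL growth factor = 1.0341481.
Annualise: 1.0341481^(365/210) − 1 = 0.060098 = 6.01%.

6.01%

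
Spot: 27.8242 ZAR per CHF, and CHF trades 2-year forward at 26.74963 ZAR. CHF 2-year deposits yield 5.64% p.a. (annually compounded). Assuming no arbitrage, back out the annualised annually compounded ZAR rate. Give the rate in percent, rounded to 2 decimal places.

3.58%

T = 2 years.
F/S = 26.74963/27.8242 = 0.9613800 = (growth of ZAR) / (growth of CHF).
CHF growth factor: (1 + 0.0564)^2 = 1.115981.
So the ZAR growth factor = 1.0728818.
r = 1.0728818^(1/2) − 1 = 0.035800 → 3.58%.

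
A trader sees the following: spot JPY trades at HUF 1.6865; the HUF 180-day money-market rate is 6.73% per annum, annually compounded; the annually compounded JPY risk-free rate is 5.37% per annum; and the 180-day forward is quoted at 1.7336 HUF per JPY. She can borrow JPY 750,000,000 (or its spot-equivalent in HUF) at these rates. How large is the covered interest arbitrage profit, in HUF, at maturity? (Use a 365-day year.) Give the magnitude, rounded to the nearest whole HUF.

HUF 28,013,563

T = 180/365 years.
Keep in JPY, deliver into the forward: 750,000,000·1.026131203624·1.7336 = HUF 1,334,175,790.95.
Swap to HUF now, deposit: 750,000,000·1.6865·1.032641350021 = HUF 1,306,162,227.61.
The quoted forward overvalues JPY, so borrow HUF, buy JPY at spot, deposit the JPY at 5.37%, and sell the proceeds forward at 1.7336.
The gap between the two covered legs is HUF 28,013,563.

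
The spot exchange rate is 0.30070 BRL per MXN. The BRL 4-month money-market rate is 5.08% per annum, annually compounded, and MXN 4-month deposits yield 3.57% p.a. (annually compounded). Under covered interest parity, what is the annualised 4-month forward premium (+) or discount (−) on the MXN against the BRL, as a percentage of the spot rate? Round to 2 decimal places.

+1.45%

T = 4/12 years.
F = S · g_BRL/g_MXN = 0.3007 × 1.0166544/1.0117611 = 0.30215431.
(F − S)/S ÷ T = (0.30215431 − 0.3007)/0.3007/(4/12) = 0.014509 → 1.45%.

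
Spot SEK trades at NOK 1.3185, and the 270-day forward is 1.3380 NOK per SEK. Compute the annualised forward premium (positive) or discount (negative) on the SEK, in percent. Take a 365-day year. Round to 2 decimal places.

T = 270/365 years.
Period premium: (1.3380 − 1.3185)/1.3185 = 0.0147895.
Per annum: 0.0147895 / (270/365) = 0.019993 = 2.00%.

+2.00%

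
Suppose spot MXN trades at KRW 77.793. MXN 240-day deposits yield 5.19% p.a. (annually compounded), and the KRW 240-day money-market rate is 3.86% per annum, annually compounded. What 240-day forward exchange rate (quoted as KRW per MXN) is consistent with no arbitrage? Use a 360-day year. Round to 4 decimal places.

T = 240/360 years.
Growth of 1 KRW over T: (1 + 0.0386)^(240/360) = 1.02557056.
Growth of 1 MXN over T: (1 + 0.0519)^(240/360) = 1.03430741.
CIP: F = S · (grow KRW)/(grow MXN) = 77.793 × 1.02557056/1.03430741 = 77.135878 KRW per MXN.

77.1359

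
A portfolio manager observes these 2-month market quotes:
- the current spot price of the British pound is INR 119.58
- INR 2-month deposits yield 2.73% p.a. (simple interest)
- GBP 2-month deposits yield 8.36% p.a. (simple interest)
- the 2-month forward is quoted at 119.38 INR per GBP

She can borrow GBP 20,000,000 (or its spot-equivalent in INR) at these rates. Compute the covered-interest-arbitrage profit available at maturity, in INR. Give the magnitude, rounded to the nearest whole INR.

T = 2/12 years.
Route A — deposit GBP, sell forward: 20,000,000 × 1.013933333333 × 119.38 = INR 2,420,867,226.67.
Route B — convert at spot, deposit INR: 20,000,000 × 119.58 × 1.004550 = INR 2,402,481,780.00.
The quoted forward overvalues GBP, so borrow INR, buy GBP at spot, deposit the GBP at 8.36%, and sell the proceeds forward at 119.38.
Profit = 2,420,867,226.67 − 2,402,481,780.00 = INR 18,385,447.

INR 18,385,447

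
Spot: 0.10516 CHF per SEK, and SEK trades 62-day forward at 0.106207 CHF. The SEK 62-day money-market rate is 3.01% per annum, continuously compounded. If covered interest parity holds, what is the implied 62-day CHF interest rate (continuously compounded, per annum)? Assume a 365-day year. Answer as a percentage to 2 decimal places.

8.84%

T = 62/365 years.
F/S = 0.106207/0.10516 = 1.0099563 = (growth of CHF) / (growth of SEK).
The SEK side grows by e^(0.0301×62/365) = 1.005126.
So the CHF growth factor = 1.0151333.
Take logs: ln 1.0151333 / (62/365) = 0.088424, so 8.84%.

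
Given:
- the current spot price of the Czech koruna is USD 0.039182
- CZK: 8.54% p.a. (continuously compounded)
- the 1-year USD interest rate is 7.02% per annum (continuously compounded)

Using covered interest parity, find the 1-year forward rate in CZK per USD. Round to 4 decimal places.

T = 1 year.
USD growth factor: e^(0.0702×1) = 1.0727227.
Growth of 1 CZK over T: e^(0.0854×1) = 1.08915264.
CIP: F = S · (grow USD)/(grow CZK) = 0.039182 × 1.0727227/1.08915264 = 0.038590937 USD per CZK.
Quoted the other way: 1/0.038590937 = 25.9128 CZK per USD.

25.9128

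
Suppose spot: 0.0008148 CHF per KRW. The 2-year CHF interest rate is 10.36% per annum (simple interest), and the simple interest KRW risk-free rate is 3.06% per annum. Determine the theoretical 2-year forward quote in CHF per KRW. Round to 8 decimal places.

0.00092690

T = 2 years.
Growth of 1 CHF over T: 1 + 0.1036×2 = 1.207200.
KRW growth factor: 1 + 0.0306×2 = 1.061200.
So F = 0.0008148 × 1.207200 / 1.061200 = 0.0009269003 (CHF/KRW).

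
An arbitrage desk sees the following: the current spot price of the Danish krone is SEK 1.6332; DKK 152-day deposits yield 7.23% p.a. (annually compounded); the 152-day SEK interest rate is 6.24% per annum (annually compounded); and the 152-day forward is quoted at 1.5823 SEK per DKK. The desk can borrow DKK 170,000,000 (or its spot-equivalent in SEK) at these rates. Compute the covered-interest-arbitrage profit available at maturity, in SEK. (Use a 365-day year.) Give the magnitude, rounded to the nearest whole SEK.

SEK 7,806,296

T = 152/365 years.
Invest the DKK and cover forward: 170,000,000 × 1.02949649562 × 1.5823 = SEK 276,925,291.85.
Convert at spot and invest in SEK: 170,000,000 × 1.6332 × 1.02552761019 = SEK 284,731,587.80.
The quoted forward undervalues DKK, so borrow DKK, convert to SEK at spot, deposit the SEK at 6.24%, and buy DKK forward at 1.5823 to cover the loan.
Arbitrage profit = |276,925,291.85 − 284,731,587.80| = SEK 7,806,296.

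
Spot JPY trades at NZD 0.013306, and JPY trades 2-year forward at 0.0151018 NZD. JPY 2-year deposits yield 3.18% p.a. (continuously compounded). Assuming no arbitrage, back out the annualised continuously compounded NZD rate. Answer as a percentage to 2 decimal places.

T = 2 years.
By CIP, F/S equals the NZD-to-JPY growth ratio: 0.0151018/0.013306 = 1.1349617.
JPY growth factor: e^(0.0318×2) = 1.065666.
So the NZD growth factor = 1.2094901.
r = ln(1.2094901)/2 = 0.095099 → 9.51%.

9.51%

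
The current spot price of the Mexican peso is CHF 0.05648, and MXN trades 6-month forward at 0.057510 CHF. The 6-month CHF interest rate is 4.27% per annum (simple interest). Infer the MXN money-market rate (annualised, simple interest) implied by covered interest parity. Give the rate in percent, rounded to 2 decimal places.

0.61%

T = 6/12 years.
CIP gives F = S · g_CHF/g_MXN, so g_CHF/g_MXN = 0.05751/0.05648 = 1.0182365.
The CHF side grows by 1 + 0.0427×6/12 = 1.021350.
Hence g_MXN = 1.0030577.
(1.0030577 − 1)/T = 0.006115, i.e. 0.61%.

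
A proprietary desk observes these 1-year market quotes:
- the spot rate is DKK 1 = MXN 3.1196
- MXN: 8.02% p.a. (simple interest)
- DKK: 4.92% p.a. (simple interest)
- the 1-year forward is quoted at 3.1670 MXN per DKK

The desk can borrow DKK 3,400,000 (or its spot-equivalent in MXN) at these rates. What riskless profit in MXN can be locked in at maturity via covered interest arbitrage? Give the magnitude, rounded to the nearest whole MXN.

T = 1 year.
Keep in DKK, deliver into the forward: 3,400,000·1.049200·3.1670 = MXN 11,297,575.76.
Swap to MXN now, deposit: 3,400,000·3.1196·1.080200 = MXN 11,457,292.53.
The quoted forward undervalues DKK, so borrow DKK, convert to MXN at spot, deposit the MXN at 8.02%, and buy DKK forward at 3.1670 to cover the loan.
Profit = 11,457,292.53 − 11,297,575.76 = MXN 159,717.

MXN 159,717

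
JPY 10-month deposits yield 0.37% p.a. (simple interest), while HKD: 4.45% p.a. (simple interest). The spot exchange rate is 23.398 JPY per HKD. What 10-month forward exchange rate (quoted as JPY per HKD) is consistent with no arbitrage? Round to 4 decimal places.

22.6309

T = 10/12 years.
JPY growth factor: 1 + 0.0037×10/12 = 1.00308333.
HKD growth factor: 1 + 0.0445×10/12 = 1.03708333.
Forward (JPY per HKD) = 23.398 × 1.00308333 / 1.03708333 = 22.630914.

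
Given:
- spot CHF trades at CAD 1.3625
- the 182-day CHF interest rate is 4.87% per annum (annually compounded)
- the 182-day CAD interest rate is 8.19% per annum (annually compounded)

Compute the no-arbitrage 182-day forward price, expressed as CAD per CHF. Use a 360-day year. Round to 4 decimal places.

T = 182/360 years.
Growth of 1 CAD over T: (1 + 0.0819)^(182/360) = 1.0405992.
CHF accumulates by (1 + 0.0487)^(182/360) = 1.0243311.
So F = 1.3625 × 1.0405992 / 1.0243311 = 1.384139 (CAD/CHF).

1.3841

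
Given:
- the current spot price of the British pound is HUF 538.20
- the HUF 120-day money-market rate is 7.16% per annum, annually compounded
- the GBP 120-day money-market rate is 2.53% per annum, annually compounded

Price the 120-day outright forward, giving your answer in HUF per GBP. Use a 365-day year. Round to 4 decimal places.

T = 120/365 years.
Growth of 1 HUF over T: (1 + 0.0716)^(120/365) = 1.022995601.
GBP accumulates by (1 + 0.0253)^(120/365) = 1.00824816.
Forward (HUF per GBP) = 538.2 × 1.022995601 / 1.00824816 = 546.072142.

546.0721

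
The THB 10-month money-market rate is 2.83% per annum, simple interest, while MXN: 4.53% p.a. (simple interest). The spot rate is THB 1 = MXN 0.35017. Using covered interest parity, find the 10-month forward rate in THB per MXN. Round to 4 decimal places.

T = 10/12 years.
MXN accumulates by 1 + 0.0453×10/12 = 1.037750.
THB accumulates by 1 + 0.0283×10/12 = 1.0235833.
So F = 0.35017 × 1.037750 / 1.0235833 = 0.3550165 (MXN/THB).
Quoted the other way: 1/0.3550165 = 2.8168 THB per MXN.

2.8168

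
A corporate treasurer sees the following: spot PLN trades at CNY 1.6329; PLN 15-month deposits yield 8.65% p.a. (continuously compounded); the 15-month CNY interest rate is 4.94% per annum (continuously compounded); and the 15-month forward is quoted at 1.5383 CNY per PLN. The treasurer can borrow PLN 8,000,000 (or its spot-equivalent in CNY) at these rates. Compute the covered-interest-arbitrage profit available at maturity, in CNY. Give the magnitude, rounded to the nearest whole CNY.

T = 15/12 years.
Keep in PLN, deliver into the forward: 8,000,000·1.1141870101·1.5383 = CNY 13,711,631.02.
Swap to CNY now, deposit: 8,000,000·1.6329·1.0636963874 = CNY 13,895,278.65.
The quoted forward undervalues PLN, so borrow PLN, convert to CNY at spot, deposit the CNY at 4.94%, and buy PLN forward at 1.5383 to cover the loan.
Profit = 13,895,278.65 − 13,711,631.02 = CNY 183,648.

CNY 183,648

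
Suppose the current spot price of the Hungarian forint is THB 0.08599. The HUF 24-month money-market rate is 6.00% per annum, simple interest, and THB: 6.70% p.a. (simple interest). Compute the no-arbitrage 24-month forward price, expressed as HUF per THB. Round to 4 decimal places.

T = 2 years.
Growth of 1 THB over T: 1 + 0.0670×2 = 1.134000.
Growth of 1 HUF over T: 1 + 0.0600×2 = 1.120000.
CIP: F = S · (grow THB)/(grow HUF) = 0.08599 × 1.134000/1.120000 = 0.087064875 THB per HUF.
Quoted the other way: 1/0.087064875 = 11.4857 HUF per THB.

11.4857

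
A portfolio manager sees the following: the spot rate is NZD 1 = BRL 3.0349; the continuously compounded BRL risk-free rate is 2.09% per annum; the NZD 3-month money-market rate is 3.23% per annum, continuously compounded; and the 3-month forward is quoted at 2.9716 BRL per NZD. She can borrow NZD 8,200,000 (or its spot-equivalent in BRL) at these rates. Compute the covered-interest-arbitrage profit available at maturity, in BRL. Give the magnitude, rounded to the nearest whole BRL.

BRL 451,870

T = 3/12 years.
Keep in NZD, deliver into the forward: 8,200,000·1.0081076907·2.9716 = BRL 24,564,681.07.
Swap to BRL now, deposit: 8,200,000·3.0349·1.0052386741 = BRL 25,016,550.59.
The quoted forward undervalues NZD, so borrow NZD, convert to BRL at spot, deposit the BRL at 2.09%, and buy NZD forward at 2.9716 to cover the loan.
Profit = 25,016,550.59 − 24,564,681.07 = BRL 451,870.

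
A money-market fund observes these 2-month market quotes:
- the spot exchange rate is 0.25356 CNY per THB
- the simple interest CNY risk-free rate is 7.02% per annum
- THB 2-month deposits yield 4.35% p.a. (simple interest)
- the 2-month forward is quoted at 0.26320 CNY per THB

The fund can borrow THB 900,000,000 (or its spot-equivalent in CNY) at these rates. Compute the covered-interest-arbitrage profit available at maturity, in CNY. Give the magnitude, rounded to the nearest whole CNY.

T = 2/12 years.
Route A — deposit THB, sell forward: 900,000,000 × 1.007250 × 0.26320 = CNY 238,597,380.00.
Route B — convert at spot, deposit CNY: 900,000,000 × 0.25356 × 1.011700 = CNY 230,873,986.80.
The quoted forward overvalues THB, so borrow CNY, buy THB at spot, deposit the THB at 4.35%, and sell the proceeds forward at 0.26320.
Profit = 238,597,380.00 − 230,873,986.80 = CNY 7,723,393.

CNY 7,723,393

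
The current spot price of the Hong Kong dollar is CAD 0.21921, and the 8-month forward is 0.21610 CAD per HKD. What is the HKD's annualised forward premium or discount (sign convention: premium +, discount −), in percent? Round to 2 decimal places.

T = 8/12 years.
HKD trades forward at -1.41873% vs spot over the period.
×(1/T) gives -2.13% p.a.

-2.13%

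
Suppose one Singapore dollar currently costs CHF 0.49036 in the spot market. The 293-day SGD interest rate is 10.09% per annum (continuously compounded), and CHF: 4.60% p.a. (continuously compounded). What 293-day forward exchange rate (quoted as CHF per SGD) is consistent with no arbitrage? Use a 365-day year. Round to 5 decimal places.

T = 293/365 years.
CHF growth factor: e^(0.0460×293/365) = 1.0376163.
Growth of 1 SGD over T: e^(0.1009×293/365) = 1.084367.
CIP: F = S · (grow CHF)/(grow SGD) = 0.49036 × 1.0376163/1.084367 = 0.4692189 CHF per SGD.

0.46922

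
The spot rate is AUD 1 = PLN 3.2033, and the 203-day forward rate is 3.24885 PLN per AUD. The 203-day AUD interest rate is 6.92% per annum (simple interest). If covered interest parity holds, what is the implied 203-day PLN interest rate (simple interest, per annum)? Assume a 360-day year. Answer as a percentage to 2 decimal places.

9.54%

T = 203/360 years.
By CIP, F/S equals the PLN-to-AUD growth ratio: 3.24885/3.2033 = 1.0142197.
The AUD side grows by 1 + 0.0692×203/360 = 1.0390211.
So the PLN growth factor = 1.0537957.
r = (1.0537957 − 1)/(203/360) = 0.095401 → 9.54%.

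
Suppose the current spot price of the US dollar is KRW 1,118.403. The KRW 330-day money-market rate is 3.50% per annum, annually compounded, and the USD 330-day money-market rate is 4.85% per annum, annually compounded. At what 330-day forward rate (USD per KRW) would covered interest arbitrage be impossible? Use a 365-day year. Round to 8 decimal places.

0.00090467

T = 330/365 years.
Growth of 1 KRW over T: (1 + 0.0350)^(330/365) = 1.0315914.
USD growth factor: (1 + 0.0485)^(330/365) = 1.0437491.
Forward (KRW per USD) = 1118.403 × 1.0315914 / 1.0437491 = 1105.376.
Quoted the other way: 1/1105.376 = 0.00090467 USD per KRW.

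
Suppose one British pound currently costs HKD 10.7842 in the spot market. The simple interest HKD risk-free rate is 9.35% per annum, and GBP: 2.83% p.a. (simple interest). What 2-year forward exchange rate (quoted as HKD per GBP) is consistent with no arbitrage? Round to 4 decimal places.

T = 2 years.
HKD growth factor: 1 + 0.0935×2 = 1.187000.
Growth of 1 GBP over T: 1 + 0.0283×2 = 1.056600.
Forward (HKD per GBP) = 10.7842 × 1.187000 / 1.056600 = 12.115129.

12.1151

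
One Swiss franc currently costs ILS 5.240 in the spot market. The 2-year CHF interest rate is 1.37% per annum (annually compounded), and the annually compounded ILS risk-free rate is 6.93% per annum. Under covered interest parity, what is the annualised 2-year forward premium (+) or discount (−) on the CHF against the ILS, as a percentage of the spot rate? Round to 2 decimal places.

+5.64%

T = 2 years.
F = S · g_ILS/g_CHF = 5.24 × 1.1434025/1.0275877 = 5.830577.
(F − S)/S ÷ T = (5.830577 − 5.24)/5.24/2 = 0.056353 → 5.64%.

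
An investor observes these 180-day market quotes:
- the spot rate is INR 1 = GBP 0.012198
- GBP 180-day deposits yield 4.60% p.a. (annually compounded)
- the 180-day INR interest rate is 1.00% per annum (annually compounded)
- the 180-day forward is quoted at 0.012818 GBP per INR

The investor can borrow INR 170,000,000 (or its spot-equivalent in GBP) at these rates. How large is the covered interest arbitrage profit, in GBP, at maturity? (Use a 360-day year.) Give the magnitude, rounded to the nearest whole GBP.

T = 180/360 years.
Invest the INR and cover forward: 170,000,000 × 1.004987562 × 0.012818 = GBP 2,189,928.20.
Convert at spot and invest in GBP: 170,000,000 × 0.012198 × 1.022741414 = GBP 2,120,817.96.
The quoted forward overvalues INR, so borrow GBP, buy INR at spot, deposit the INR at 1.00%, and sell the proceeds forward at 0.012818.
Arbitrage profit = |2,189,928.20 − 2,120,817.96| = GBP 69,110.

GBP 69,110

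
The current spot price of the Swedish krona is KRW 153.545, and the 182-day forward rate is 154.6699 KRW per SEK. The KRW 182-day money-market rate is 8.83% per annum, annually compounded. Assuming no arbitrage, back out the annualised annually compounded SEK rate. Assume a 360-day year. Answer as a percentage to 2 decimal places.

7.27%

T = 182/360 years.
By CIP, F/S equals the KRW-to-SEK growth ratio: 154.6699/153.545 = 1.0073262.
KRW growth factor: (1 + 0.0883)^(182/360) = 1.0437067.
Hence g_SEK = 1.0361159.
Annualise: 1.0361159^(360/182) − 1 = 0.072699 = 7.27%.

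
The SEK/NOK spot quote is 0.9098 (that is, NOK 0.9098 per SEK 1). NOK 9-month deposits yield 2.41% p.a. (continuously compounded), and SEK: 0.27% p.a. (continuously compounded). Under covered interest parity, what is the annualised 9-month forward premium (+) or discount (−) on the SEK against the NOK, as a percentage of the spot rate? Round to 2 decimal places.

+2.16%

T = 9/12 years.
No-arbitrage forward: 0.9098 × 1.0182393 / 1.0020271 = 0.9245200 NOK/SEK.
(F − S)/S ÷ T = (0.9245200 − 0.9098)/0.9098/(9/12) = 0.021573 → 2.16%.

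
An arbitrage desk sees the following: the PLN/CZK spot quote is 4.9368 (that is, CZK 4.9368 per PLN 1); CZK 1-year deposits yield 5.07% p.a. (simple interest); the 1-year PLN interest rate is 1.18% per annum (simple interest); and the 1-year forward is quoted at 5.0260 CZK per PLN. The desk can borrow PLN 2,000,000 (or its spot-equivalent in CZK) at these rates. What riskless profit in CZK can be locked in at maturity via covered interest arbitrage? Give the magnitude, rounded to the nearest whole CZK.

T = 1 year.
Route A — deposit PLN, sell forward: 2,000,000 × 1.011800 × 5.0260 = CZK 10,170,613.60.
Route B — convert at spot, deposit CZK: 2,000,000 × 4.9368 × 1.050700 = CZK 10,374,191.52.
The quoted forward undervalues PLN, so borrow PLN, convert to CZK at spot, deposit the CZK at 5.07%, and buy PLN forward at 5.0260 to cover the loan.
Arbitrage profit = |10,170,613.60 − 10,374,191.52| = CZK 203,578.

CZK 203,578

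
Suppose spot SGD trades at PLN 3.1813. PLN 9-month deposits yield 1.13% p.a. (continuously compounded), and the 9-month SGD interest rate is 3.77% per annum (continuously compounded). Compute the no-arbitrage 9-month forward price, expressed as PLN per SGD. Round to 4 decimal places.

T = 9/12 years.
Growth of 1 PLN over T: e^(0.0113×9/12) = 1.008511.
SGD accumulates by e^(0.0377×9/12) = 1.0286785.
So F = 3.1813 × 1.008511 / 1.0286785 = 3.118930 (PLN/SGD).

3.1189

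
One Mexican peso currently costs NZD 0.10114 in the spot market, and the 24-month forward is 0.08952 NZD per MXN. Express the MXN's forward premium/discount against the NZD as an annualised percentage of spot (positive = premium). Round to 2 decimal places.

-5.74%

T = 2 years.
Period premium: (0.08952 − 0.10114)/0.10114 = -0.1148903.
Per annum: -0.1148903 / 2 = -0.057445 = -5.74%.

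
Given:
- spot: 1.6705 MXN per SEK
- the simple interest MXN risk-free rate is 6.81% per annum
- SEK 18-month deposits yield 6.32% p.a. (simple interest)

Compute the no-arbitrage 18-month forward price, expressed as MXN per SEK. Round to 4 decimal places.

T = 18/12 years.
MXN accumulates by 1 + 0.0681×18/12 = 1.102150.
Growth of 1 SEK over T: 1 + 0.0632×18/12 = 1.094800.
CIP: F = S · (grow MXN)/(grow SEK) = 1.6705 × 1.102150/1.094800 = 1.681715 MXN per SEK.

1.6817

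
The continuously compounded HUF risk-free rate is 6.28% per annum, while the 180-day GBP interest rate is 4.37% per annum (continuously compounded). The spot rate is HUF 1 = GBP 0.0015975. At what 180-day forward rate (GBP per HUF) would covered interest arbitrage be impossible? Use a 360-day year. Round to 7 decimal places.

T = 180/360 years.
Growth of 1 GBP over T: e^(0.0437×180/360) = 1.0220905.
HUF growth factor: e^(0.0628×180/360) = 1.0318982.
Forward (GBP per HUF) = 0.0015975 × 1.0220905 / 1.0318982 = 0.001582317.

0.0015823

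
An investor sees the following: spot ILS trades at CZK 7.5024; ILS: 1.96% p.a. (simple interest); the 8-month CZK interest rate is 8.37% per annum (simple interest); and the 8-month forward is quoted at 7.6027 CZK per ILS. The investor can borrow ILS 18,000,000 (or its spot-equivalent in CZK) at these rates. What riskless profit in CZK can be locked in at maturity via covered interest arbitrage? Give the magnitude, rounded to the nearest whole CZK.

T = 8/12 years.
Keep in ILS, deliver into the forward: 18,000,000·1.01306666667·7.6027 = CZK 138,636,755.04.
Swap to CZK now, deposit: 18,000,000·7.5024·1.055800 = CZK 142,578,610.56.
The quoted forward undervalues ILS, so borrow ILS, convert to CZK at spot, deposit the CZK at 8.37%, and buy ILS forward at 7.6027 to cover the loan.
Arbitrage profit = |138,636,755.04 − 142,578,610.56| = CZK 3,941,856.

CZK 3,941,856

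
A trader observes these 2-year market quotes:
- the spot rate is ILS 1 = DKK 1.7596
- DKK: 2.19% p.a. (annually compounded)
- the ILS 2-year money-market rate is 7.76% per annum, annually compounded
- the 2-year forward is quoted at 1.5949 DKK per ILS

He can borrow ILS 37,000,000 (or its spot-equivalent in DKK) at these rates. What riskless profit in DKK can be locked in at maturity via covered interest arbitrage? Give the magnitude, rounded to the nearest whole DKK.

T = 2 years.
Keep in ILS, deliver into the forward: 37,000,000·1.16122176·1.5949 = DKK 68,525,205.65.
Swap to DKK now, deposit: 37,000,000·1.7596·1.04427961 = DKK 67,988,032.86.
The quoted forward overvalues ILS, so borrow DKK, buy ILS at spot, deposit the ILS at 7.76%, and sell the proceeds forward at 1.5949.
The gap between the two covered legs is DKK 537,173.

DKK 537,173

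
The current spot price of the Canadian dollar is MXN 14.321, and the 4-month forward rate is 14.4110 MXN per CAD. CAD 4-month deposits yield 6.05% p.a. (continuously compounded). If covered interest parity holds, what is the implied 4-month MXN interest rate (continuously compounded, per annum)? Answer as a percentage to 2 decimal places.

T = 4/12 years.
F/S = 14.411/14.321 = 1.0062845 = (growth of MXN) / (growth of CAD).
The CAD side grows by e^(0.0605×4/12) = 1.0203714.
So the MXN growth factor = 1.0267839.
r = ln(1.0267839)/(4/12) = 0.079294 → 7.93%.

7.93%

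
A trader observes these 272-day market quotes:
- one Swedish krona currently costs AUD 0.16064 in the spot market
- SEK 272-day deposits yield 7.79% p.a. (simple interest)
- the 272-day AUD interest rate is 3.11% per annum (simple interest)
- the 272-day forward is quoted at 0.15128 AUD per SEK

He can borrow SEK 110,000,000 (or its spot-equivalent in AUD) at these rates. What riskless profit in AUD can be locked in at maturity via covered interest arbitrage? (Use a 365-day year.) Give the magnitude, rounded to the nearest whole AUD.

AUD 473,104

T = 272/365 years.
Invest the SEK and cover forward: 110,000,000 × 1.0580515068 × 0.15128 = AUD 17,606,823.51.
Convert at spot and invest in AUD: 110,000,000 × 0.16064 × 1.0231758904 = AUD 18,079,927.25.
The quoted forward undervalues SEK, so borrow SEK, convert to AUD at spot, deposit the AUD at 3.11%, and buy SEK forward at 0.15128 to cover the loan.
Arbitrage profit = |17,606,823.51 − 18,079,927.25| = AUD 473,104.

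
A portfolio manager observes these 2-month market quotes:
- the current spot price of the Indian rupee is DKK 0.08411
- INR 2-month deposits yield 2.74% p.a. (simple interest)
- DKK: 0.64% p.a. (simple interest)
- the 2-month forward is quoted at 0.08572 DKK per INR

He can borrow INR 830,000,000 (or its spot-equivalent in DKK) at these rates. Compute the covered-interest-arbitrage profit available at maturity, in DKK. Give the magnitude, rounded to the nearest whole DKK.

T = 2/12 years.
Invest the INR and cover forward: 830,000,000 × 1.0045666667 × 0.08572 = DKK 71,472,507.38.
Convert at spot and invest in DKK: 830,000,000 × 0.08411 × 1.0010666667 = DKK 69,885,765.39.
The quoted forward overvalues INR, so borrow DKK, buy INR at spot, deposit the INR at 2.74%, and sell the proceeds forward at 0.08572.
Arbitrage profit = |71,472,507.38 − 69,885,765.39| = DKK 1,586,742.

DKK 1,586,742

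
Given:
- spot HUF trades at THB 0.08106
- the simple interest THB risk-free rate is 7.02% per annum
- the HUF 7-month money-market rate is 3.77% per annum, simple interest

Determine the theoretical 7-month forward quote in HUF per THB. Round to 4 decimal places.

T = 7/12 years.
THB accumulates by 1 + 0.0702×7/12 = 1.040950.
Growth of 1 HUF over T: 1 + 0.0377×7/12 = 1.02199167.
CIP: F = S · (grow THB)/(grow HUF) = 0.08106 × 1.040950/1.02199167 = 0.082563693 THB per HUF.
Invert for HUF per THB: 1 / 0.082563693 = 12.1119.

12.1119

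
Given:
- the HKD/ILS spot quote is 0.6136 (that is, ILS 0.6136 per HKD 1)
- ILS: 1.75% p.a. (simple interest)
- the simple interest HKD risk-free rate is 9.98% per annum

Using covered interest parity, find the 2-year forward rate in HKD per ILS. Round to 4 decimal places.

T = 2 years.
Growth of 1 ILS over T: 1 + 0.0175×2 = 1.035000.
Growth of 1 HKD over T: 1 + 0.0998×2 = 1.199600.
So F = 0.6136 × 1.035000 / 1.199600 = 0.5294065 (ILS/HKD).
Invert for HKD per ILS: 1 / 0.5294065 = 1.8889.

1.8889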